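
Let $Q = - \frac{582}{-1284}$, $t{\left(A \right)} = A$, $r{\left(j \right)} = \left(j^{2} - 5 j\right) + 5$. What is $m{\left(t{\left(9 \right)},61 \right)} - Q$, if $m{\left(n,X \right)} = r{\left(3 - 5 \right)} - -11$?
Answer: $\frac{6323}{214} \approx 29.547$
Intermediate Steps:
$r{\left(j \right)} = 5 + j^{2} - 5 j$
$m{\left(n,X \right)} = 30$ ($m{\left(n,X \right)} = \left(5 + \left(3 - 5\right)^{2} - 5 \left(3 - 5\right)\right) - -11 = \left(5 + \left(3 - 5\right)^{2} - 5 \left(3 - 5\right)\right) + 11 = \left(5 + \left(-2\right)^{2} - -10\right) + 11 = \left(5 + 4 + 10\right) + 11 = 19 + 11 = 30$)
$Q = \frac{97}{214}$ ($Q = \left(-582\right) \left(- \frac{1}{1284}\right) = \frac{97}{214} \approx 0.45327$)
$m{\left(t{\left(9 \right)},61 \right)} - Q = 30 - \frac{97}{214} = \frac{6323}{214}$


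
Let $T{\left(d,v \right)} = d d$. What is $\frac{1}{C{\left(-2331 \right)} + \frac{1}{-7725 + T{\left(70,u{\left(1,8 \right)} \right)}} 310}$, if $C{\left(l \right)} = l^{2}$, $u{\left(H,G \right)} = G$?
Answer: $\frac{565}{3069961903} \approx 1.8404 \cdot 10^{-7}$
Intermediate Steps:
$T{\left(d,v \right)} = d^{2}$
$\frac{1}{C{\left(-2331 \right)} + \frac{1}{-7725 + T{\left(70,u{\left(1,8 \right)} \right)}} 310} = \frac{1}{\left(-2331\right)^{2} + \frac{1}{-7725 + 70^{2}} \cdot 310} = \frac{1}{5433561 + \frac{1}{-7725 + 4900} \cdot 310} = \frac{1}{5433561 + \frac{1}{-2825} \cdot 310} = \frac{1}{5433561 - \frac{62}{565}} = \frac{1}{\frac{3069961903}{565}} = \frac{565}{3069961903}$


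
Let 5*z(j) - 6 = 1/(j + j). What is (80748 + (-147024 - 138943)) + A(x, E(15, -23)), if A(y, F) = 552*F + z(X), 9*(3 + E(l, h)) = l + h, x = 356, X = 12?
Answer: -4976747/24 ≈ -2.0736e+5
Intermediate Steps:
z(j) = 6/5 + 1/(10*j) (z(j) = 6/5 + 1/(5*(j + j)) = 6/5 + 1/(5*((2*j))) = 6/5 + (1/(2*j))/5 = 6/5 + 1/(10*j))
E(l, h) = -3 + h/9 + l/9 (E(l, h) = -3 + (l + h)/9 = -3 + (h + l)/9 = -3 + (h/9 + l/9) = -3 + h/9 + l/9)
A(y, F) = 29/24 + 552*F (A(y, F) = 552*F + (⅒)*(1 + 12*12)/12 = 552*F + (⅒)*(1/12)*(1 + 144) = 552*F + (⅒)*(1/12)*145 = 552*F + 29/24 = 29/24 + 552*F)
(80748 + (-147024 - 138943)) + A(x, E(15, -23)) = (80748 + (-147024 - 138943)) + (29/24 + 552*(-3 + (⅑)*(-23) + (⅑)*15)) = (80748 - 285967) + (29/24 + 552*(-3 - 23/9 + 5/3)) = -205219 + (29/24 + 552*(-35/9)) = -205219 + (29/24 - 6440/3) = -205219 - 51491/24 = -4976747/24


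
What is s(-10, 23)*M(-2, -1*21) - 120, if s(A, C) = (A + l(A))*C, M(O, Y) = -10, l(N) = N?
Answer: 4480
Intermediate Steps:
s(A, C) = 2*A*C (s(A, C) = (A + A)*C = (2*A)*C = 2*A*C)
s(-10, 23)*M(-2, -1*21) - 120 = (2*(-10)*23)*(-10) - 120 = -460*(-10) - 120 = 4600 - 120 = 4480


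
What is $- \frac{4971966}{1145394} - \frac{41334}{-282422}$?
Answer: $- \frac{113070738838}{26957038689} \approx -4.1945$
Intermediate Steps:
$- \frac{4971966}{1145394} - \frac{41334}{-282422} = \left(-4971966\right) \frac{1}{1145394} - - \frac{20667}{141211} = - \frac{828661}{190899} + \frac{20667}{141211} = - \frac{113070738838}{26957038689}$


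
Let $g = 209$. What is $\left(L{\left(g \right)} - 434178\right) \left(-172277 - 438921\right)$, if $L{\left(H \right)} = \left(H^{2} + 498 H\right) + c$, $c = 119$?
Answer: $174983542608$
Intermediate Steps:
$L{\left(H \right)} = 119 + H^{2} + 498 H$ ($L{\left(H \right)} = \left(H^{2} + 498 H\right) + 119 = 119 + H^{2} + 498 H$)
$\left(L{\left(g \right)} - 434178\right) \left(-172277 - 438921\right) = \left(\left(119 + 209^{2} + 498 \cdot 209\right) - 434178\right) \left(-172277 - 438921\right) = \left(\left(119 + 43681 + 104082\right) - 434178\right) \left(-611198\right) = \left(147882 - 434178\right) \left(-611198\right) = \left(-286296\right) \left(-611198\right) = 174983542608$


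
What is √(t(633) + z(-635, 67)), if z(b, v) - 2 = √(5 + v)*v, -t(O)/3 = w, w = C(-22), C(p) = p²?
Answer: √(-1450 + 402*√2) ≈ 29.69*I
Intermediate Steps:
w = 484 (w = (-22)² = 484)
t(O) = -1452 (t(O) = -3*484 = -1452)
z(b, v) = 2 + v*√(5 + v) (z(b, v) = 2 + √(5 + v)*v = 2 + v*√(5 + v))
√(t(633) + z(-635, 67)) = √(-1452 + (2 + 67*√(5 + 67))) = √(-1452 + (2 + 67*√72)) = √(-1452 + (2 + 67*(6*√2))) = √(-1452 + (2 + 402*√2)) = √(-1450 + 402*√2)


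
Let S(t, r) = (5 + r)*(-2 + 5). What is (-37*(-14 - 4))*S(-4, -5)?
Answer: 0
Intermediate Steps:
S(t, r) = 15 + 3*r (S(t, r) = (5 + r)*3 = 15 + 3*r)
(-37*(-14 - 4))*S(-4, -5) = (-37*(-14 - 4))*(15 + 3*(-5)) = (-37*(-18))*(15 - 15) = 666*0 = 0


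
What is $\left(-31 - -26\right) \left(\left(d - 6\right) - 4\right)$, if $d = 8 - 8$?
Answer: $50$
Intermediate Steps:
$d = 0$
$\left(-31 - -26\right) \left(\left(d - 6\right) - 4\right) = \left(-31 - -26\right) \left(\left(0 - 6\right) - 4\right) = \left(-31 + 26\right) \left(-6 - 4\right) = \left(-5\right) \left(-10\right) = 50$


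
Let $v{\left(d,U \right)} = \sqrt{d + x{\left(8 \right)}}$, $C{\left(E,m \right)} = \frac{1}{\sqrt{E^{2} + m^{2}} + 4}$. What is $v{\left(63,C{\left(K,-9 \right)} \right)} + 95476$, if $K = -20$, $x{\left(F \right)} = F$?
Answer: $95476 + \sqrt{71} \approx 95484.0$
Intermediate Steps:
$C{\left(E,m \right)} = \frac{1}{4 + \sqrt{E^{2} + m^{2}}}$
$v{\left(d,U \right)} = \sqrt{8 + d}$ ($v{\left(d,U \right)} = \sqrt{d + 8} = \sqrt{8 + d}$)
$v{\left(63,C{\left(K,-9 \right)} \right)} + 95476 = \sqrt{8 + 63} + 95476 = \sqrt{71} + 95476 = 95476 + \sqrt{71}$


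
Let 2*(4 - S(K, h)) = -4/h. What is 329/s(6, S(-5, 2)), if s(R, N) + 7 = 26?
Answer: 329/19 ≈ 17.316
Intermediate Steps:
S(K, h) = 4 + 2/h (S(K, h) = 4 - (-2)/h = 4 + 2/h)
s(R, N) = 19 (s(R, N) = -7 + 26 = 19)
329/s(6, S(-5, 2)) = 329/19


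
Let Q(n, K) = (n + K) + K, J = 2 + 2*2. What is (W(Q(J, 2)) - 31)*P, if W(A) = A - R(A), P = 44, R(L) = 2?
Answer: -1012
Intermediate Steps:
J = 6 (J = 2 + 4 = 6)
Q(n, K) = n + 2*K (Q(n, K) = (K + n) + K = n + 2*K)
W(A) = -2 + A (W(A) = A - 1*2 = A - 2 = -2 + A)
(W(Q(J, 2)) - 31)*P = ((-2 + (6 + 2*2)) - 31)*44 = ((-2 + (6 + 4)) - 31)*44 = ((-2 + 10) - 31)*44 = (8 - 31)*44 = -23*44 = -1012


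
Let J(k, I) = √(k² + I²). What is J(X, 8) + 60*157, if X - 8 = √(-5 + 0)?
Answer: 9420 + √(123 + 16*I*√5) ≈ 9431.2 + 1.5965*I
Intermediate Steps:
X = 8 + I*√5 (X = 8 + √(-5 + 0) = 8 + √(-5) = 8 + I*√5 ≈ 8.0 + 2.2361*I)
J(k, I) = √(I² + k²)
J(X, 8) + 60*157 = √(8² + (8 + I*√5)²) + 60*157 = √(64 + (8 + I*√5)²) + 9420 = 9420 + √(64 + (8 + I*√5)²)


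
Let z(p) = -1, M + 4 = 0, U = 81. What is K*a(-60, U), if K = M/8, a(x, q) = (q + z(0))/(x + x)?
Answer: ⅓ ≈ 0.33333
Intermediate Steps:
M = -4 (M = -4 + 0 = -4)
a(x, q) = (-1 + q)/(2*x) (a(x, q) = (q - 1)/(x + x) = (-1 + q)/((2*x)) = (-1 + q)*(1/(2*x)) = (-1 + q)/(2*x))
K = -½ (K = -4/8 = -4*⅛ = -½ ≈ -0.50000)
K*a(-60, U) = -(-1 + 81)/(4*(-60)) = -(-1)*80/(4*60) = -½*(-⅔) = ⅓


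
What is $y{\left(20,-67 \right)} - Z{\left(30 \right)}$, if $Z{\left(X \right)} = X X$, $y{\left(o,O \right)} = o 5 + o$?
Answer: $-780$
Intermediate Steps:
$y{\left(o,O \right)} = 6 o$ ($y{\left(o,O \right)} = 5 o + o = 6 o$)
$Z{\left(X \right)} = X^{2}$
$y{\left(20,-67 \right)} - Z{\left(30 \right)} = 6 \cdot 20 - 30^{2} = 120 - 900 = -780$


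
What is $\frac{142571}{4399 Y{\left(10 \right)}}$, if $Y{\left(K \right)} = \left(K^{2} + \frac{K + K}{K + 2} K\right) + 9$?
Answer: $\frac{32901}{127571} \approx 0.2579$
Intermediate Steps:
$Y{\left(K \right)} = 9 + K^{2} + \frac{2 K^{2}}{2 + K}$ ($Y{\left(K \right)} = \left(K^{2} + \frac{2 K}{2 + K} K\right) + 9 = \left(K^{2} + \frac{2 K^{2}}{2 + K}\right) + 9 = 9 + K^{2} + \frac{2 K^{2}}{2 + K}$)
$\frac{142571}{4399 Y{\left(10 \right)}} = \frac{142571}{4399 \frac{18 + 10^{3} + 4 \cdot 10^{2} + 9 \cdot 10}{2 + 10}} = \frac{142571}{4399 \frac{18 + 1000 + 4 \cdot 100 + 90}{12}} = \frac{142571}{4399 \frac{18 + 1000 + 400 + 90}{12}} = \frac{142571}{4399 \cdot \frac{1}{12} \cdot 1508} = \frac{142571}{4399 \cdot \frac{377}{3}} = \frac{142571}{\frac{1658423}{3}} = 142571 \cdot \frac{3}{1658423} = \frac{32901}{127571}$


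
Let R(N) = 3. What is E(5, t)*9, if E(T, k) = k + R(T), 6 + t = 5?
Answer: 18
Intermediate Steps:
t = -1 (t = -6 + 5 = -1)
E(T, k) = 3 + k (E(T, k) = k + 3 = 3 + k)
E(5, t)*9 = (3 - 1)*9 = 2*9 = 18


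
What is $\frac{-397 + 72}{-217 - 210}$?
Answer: $\frac{325}{427} \approx 0.76112$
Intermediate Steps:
$\frac{-397 + 72}{-217 - 210} = - \frac{325}{-217 + \left(-211 + 1\right)} = - \frac{325}{-217 - 210} = - \frac{325}{-427} = \left(-325\right) \left(- \frac{1}{427}\right) = \frac{325}{427}$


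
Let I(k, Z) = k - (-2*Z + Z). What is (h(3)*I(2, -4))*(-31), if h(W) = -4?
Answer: -248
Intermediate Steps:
I(k, Z) = Z + k (I(k, Z) = k - (-1)*Z = k + Z = Z + k)
(h(3)*I(2, -4))*(-31) = -4*(-4 + 2)*(-31) = -4*(-2)*(-31) = 8*(-31) = -248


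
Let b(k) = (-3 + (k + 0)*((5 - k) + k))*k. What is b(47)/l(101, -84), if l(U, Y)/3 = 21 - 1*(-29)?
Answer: 5452/75 ≈ 72.693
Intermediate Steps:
l(U, Y) = 150 (l(U, Y) = 3*(21 - 1*(-29)) = 3*(21 + 29) = 3*50 = 150)
b(k) = k*(-3 + 5*k) (b(k) = (-3 + k*5)*k = (-3 + 5*k)*k = k*(-3 + 5*k))
b(47)/l(101, -84) = (47*(-3 + 5*47))/150 = (47*(-3 + 235))*(1/150) = (47*232)*(1/150) = 10904*(1/150) = 5452/75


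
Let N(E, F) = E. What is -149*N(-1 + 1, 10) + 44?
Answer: 44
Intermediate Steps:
-149*N(-1 + 1, 10) + 44 = -149*(-1 + 1) + 44 = -149*0 + 44 = 0 + 44 = 44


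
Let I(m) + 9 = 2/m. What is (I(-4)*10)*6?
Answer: -570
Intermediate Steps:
I(m) = -9 + 2/m
(I(-4)*10)*6 = ((-9 + 2/(-4))*10)*6 = ((-9 + 2*(-¼))*10)*6 = ((-9 - ½)*10)*6 = -19/2*10*6 = -95*6 = -570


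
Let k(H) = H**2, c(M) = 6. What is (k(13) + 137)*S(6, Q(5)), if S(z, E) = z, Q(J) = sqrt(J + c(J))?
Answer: 1836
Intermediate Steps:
Q(J) = sqrt(6 + J) (Q(J) = sqrt(J + 6) = sqrt(6 + J))
(k(13) + 137)*S(6, Q(5)) = (13**2 + 137)*6 = (169 + 137)*6 = 306*6 = 1836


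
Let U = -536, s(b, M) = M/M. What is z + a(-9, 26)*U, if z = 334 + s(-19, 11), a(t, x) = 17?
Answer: -8777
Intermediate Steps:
s(b, M) = 1
z = 335 (z = 334 + 1 = 335)
z + a(-9, 26)*U = 335 + 17*(-536) = 335 - 9112 = -8777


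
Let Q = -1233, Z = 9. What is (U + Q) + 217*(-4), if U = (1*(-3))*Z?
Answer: -2128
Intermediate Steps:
U = -27 (U = (1*(-3))*9 = -3*9 = -27)
(U + Q) + 217*(-4) = (-27 - 1233) + 217*(-4) = -1260 - 868 = -2128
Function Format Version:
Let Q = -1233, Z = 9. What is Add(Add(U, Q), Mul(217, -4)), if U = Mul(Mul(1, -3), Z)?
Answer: -2128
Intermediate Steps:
U = -27 (U = Mul(Mul(1, -3), 9) = Mul(-3, 9) = -27)
Add(Add(U, Q), Mul(217, -4)) = Add(Add(-27, -1233), Mul(217, -4)) = Add(-1260, -868) = -2128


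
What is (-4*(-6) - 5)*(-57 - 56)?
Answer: -2147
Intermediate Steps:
(-4*(-6) - 5)*(-57 - 56) = (24 - 5)*(-113) = 19*(-113) = -2147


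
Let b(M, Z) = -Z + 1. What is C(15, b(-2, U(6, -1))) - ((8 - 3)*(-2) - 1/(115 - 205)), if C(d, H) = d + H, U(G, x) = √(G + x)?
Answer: 2339/90 - √5 ≈ 23.753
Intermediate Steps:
b(M, Z) = 1 - Z
C(d, H) = H + d
C(15, b(-2, U(6, -1))) - ((8 - 3)*(-2) - 1/(115 - 205)) = ((1 - √(6 - 1)) + 15) - ((8 - 3)*(-2) - 1/(115 - 205)) = ((1 - √5) + 15) - (5*(-2) - 1/(-90)) = (16 - √5) - (-10 - 1*(-1/90)) = (16 - √5) - (-10 + 1/90) = (16 - √5) - 1*(-899/90) = (16 - √5) + 899/90 = 2339/90 - √5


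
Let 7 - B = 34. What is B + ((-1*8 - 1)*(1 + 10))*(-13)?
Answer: 1260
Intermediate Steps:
B = -27 (B = 7 - 1*34 = 7 - 34 = -27)
B + ((-1*8 - 1)*(1 + 10))*(-13) = -27 + ((-1*8 - 1)*(1 + 10))*(-13) = -27 + ((-8 - 1)*11)*(-13) = -27 - 9*11*(-13) = -27 - 99*(-13) = -27 + 1287 = 1260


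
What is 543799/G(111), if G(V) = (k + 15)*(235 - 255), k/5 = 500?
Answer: -543799/50300 ≈ -10.811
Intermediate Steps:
k = 2500 (k = 5*500 = 2500)
G(V) = -50300 (G(V) = (2500 + 15)*(235 - 255) = 2515*(-20) = -50300)
543799/G(111) = 543799/(-50300) = 543799*(-1/50300) = -543799/50300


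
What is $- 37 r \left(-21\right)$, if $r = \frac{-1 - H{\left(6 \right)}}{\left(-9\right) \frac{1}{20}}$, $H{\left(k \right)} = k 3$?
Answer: $\frac{98420}{3} \approx 32807.0$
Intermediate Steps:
$H{\left(k \right)} = 3 k$
$r = \frac{380}{9}$ ($r = \frac{-1 - 3 \cdot 6}{\left(-9\right) \frac{1}{20}} = \frac{-1 - 18}{\left(-9\right) \frac{1}{20}} = \frac{-1 - 18}{- \frac{9}{20}} = \left(-19\right) \left(- \frac{20}{9}\right) = \frac{380}{9} \approx 42.222$)
$- 37 r \left(-21\right) = \left(-37\right) \frac{380}{9} \left(-21\right) = \left(- \frac{14060}{9}\right) \left(-21\right) = \frac{98420}{3}$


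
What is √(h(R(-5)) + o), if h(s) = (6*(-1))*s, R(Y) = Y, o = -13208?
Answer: I*√13178 ≈ 114.8*I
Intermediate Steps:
h(s) = -6*s
√(h(R(-5)) + o) = √(-6*(-5) - 13208) = √(30 - 13208) = √(-13178) = I*√13178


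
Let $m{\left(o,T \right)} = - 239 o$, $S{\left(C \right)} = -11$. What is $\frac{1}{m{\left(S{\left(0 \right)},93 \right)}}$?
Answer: $\frac{1}{2629} \approx 0.00038037$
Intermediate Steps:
$\frac{1}{m{\left(S{\left(0 \right)},93 \right)}} = \frac{1}{\left(-239\right) \left(-11\right)} = \frac{1}{2629}$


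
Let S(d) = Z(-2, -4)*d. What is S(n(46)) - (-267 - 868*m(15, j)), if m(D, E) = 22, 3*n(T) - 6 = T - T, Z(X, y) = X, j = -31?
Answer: 19359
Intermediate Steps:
n(T) = 2 (n(T) = 2 + (T - T)/3 = 2 + (1/3)*0 = 2 + 0 = 2)
S(d) = -2*d
S(n(46)) - (-267 - 868*m(15, j)) = -2*2 - (-267 - 868*22) = -4 - (-267 - 19096) = -4 - 1*(-19363) = -4 + 19363 = 19359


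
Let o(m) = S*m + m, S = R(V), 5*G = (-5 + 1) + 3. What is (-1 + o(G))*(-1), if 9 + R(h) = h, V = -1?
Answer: -⅘ ≈ -0.80000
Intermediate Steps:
G = -⅕ (G = ((-5 + 1) + 3)/5 = (-4 + 3)/5 = (⅕)*(-1) = -⅕ ≈ -0.20000)
R(h) = -9 + h
S = -10 (S = -9 - 1 = -10)
o(m) = -9*m (o(m) = -10*m + m = -9*m)
(-1 + o(G))*(-1) = (-1 - 9*(-⅕))*(-1) = (-1 + 9/5)*(-1) = (⅘)*(-1) = -⅘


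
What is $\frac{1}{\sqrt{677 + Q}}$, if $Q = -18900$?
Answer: $- \frac{i \sqrt{18223}}{18223} \approx - 0.0074078 i$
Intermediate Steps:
$\frac{1}{\sqrt{677 + Q}} = \frac{1}{\sqrt{677 - 18900}} = \frac{1}{\sqrt{-18223}} = \frac{1}{i \sqrt{18223}} = - \frac{i \sqrt{18223}}{18223}$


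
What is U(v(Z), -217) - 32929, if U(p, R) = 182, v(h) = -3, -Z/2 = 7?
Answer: -32747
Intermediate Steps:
Z = -14 (Z = -2*7 = -14)
U(v(Z), -217) - 32929 = 182 - 32929 = -32747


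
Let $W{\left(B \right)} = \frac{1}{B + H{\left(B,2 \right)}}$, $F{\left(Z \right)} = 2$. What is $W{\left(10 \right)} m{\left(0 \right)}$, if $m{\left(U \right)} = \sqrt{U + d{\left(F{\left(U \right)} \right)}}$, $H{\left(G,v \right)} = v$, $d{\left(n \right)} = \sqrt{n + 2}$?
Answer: $\frac{\sqrt{2}}{12} \approx 0.11785$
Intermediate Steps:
$d{\left(n \right)} = \sqrt{2 + n}$
$W{\left(B \right)} = \frac{1}{2 + B}$ ($W{\left(B \right)} = \frac{1}{B + 2} = \frac{1}{2 + B}$)
$m{\left(U \right)} = \sqrt{2 + U}$ ($m{\left(U \right)} = \sqrt{U + \sqrt{2 + 2}} = \sqrt{U + \sqrt{4}} = \sqrt{U + 2} = \sqrt{2 + U}$)
$W{\left(10 \right)} m{\left(0 \right)} = \frac{\sqrt{2 + 0}}{2 + 10} = \frac{\sqrt{2}}{12}$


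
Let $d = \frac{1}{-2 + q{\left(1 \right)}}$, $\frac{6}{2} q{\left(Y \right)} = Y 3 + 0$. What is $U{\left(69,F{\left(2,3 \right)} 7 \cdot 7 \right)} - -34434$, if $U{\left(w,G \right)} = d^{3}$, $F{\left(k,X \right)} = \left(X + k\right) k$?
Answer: $34433$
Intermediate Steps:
$q{\left(Y \right)} = Y$ ($q{\left(Y \right)} = \frac{Y 3 + 0}{3} = \frac{3 Y + 0}{3} = \frac{3 Y}{3} = Y$)
$F{\left(k,X \right)} = k \left(X + k\right)$
$d = -1$ ($d = \frac{1}{-2 + 1} = \frac{1}{-1} = -1$)
$U{\left(w,G \right)} = -1$ ($U{\left(w,G \right)} = \left(-1\right)^{3} = -1$)
$U{\left(69,F{\left(2,3 \right)} 7 \cdot 7 \right)} - -34434 = -1 - -34434 = -1 + 34434 = 34433$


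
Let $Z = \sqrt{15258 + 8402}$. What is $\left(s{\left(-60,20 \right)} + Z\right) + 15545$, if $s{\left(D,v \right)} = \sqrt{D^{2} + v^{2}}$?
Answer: $15545 + 20 \sqrt{10} + 26 \sqrt{35} \approx 15762.0$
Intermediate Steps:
$Z = 26 \sqrt{35}$ ($Z = \sqrt{23660} = 26 \sqrt{35} \approx 153.82$)
$\left(s{\left(-60,20 \right)} + Z\right) + 15545 = \left(\sqrt{\left(-60\right)^{2} + 20^{2}} + 26 \sqrt{35}\right) + 15545 = \left(\sqrt{3600 + 400} + 26 \sqrt{35}\right) + 15545 = \left(\sqrt{4000} + 26 \sqrt{35}\right) + 15545 = \left(20 \sqrt{10} + 26 \sqrt{35}\right) + 15545 = 15545 + 20 \sqrt{10} + 26 \sqrt{35}$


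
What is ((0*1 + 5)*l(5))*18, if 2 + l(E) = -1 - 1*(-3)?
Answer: 0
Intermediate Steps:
l(E) = 0 (l(E) = -2 + (-1 - 1*(-3)) = -2 + (-1 + 3) = -2 + 2 = 0)
((0*1 + 5)*l(5))*18 = ((0*1 + 5)*0)*18 = ((0 + 5)*0)*18 = (5*0)*18 = 0*18 = 0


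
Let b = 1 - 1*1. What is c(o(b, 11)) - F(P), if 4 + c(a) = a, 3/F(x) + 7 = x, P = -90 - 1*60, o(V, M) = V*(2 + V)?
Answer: -625/157 ≈ -3.9809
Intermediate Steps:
b = 0 (b = 1 - 1 = 0)
P = -150 (P = -90 - 60 = -150)
F(x) = 3/(-7 + x)
c(a) = -4 + a
c(o(b, 11)) - F(P) = (-4 + 0*(2 + 0)) - 3/(-7 - 150) = (-4 + 0*2) - 3/(-157) = (-4 + 0) - 3*(-1)/157 = -4 - 1*(-3/157) = -4 + 3/157 = -625/157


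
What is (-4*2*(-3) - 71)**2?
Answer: 2209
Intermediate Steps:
(-4*2*(-3) - 71)**2 = (-8*(-3) - 71)**2 = (24 - 71)**2 = (-47)**2 = 2209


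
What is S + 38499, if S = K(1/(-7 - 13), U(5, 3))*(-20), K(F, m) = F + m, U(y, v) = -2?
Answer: 38540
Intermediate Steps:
S = 41 (S = (1/(-7 - 13) - 2)*(-20) = (1/(-20) - 2)*(-20) = (-1/20 - 2)*(-20) = -41/20*(-20) = 41)
S + 38499 = 41 + 38499 = 38540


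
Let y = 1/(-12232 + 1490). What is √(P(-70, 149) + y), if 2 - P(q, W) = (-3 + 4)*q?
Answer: √8308109866/10742 ≈ 8.4853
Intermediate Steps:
y = -1/10742 (y = 1/(-10742) = -1/10742 ≈ -9.3093e-5)
P(q, W) = 2 - q (P(q, W) = 2 - (-3 + 4)*q = 2 - q)
√(P(-70, 149) + y) = √((2 - 1*(-70)) - 1/10742) = √((2 + 70) - 1/10742) = √(72 - 1/10742) = √(773423/10742) = √8308109866/10742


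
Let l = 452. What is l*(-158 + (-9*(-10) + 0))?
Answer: -30736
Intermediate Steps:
l*(-158 + (-9*(-10) + 0)) = 452*(-158 + (-9*(-10) + 0)) = 452*(-158 + (90 + 0)) = 452*(-158 + 90) = 452*(-68) = -30736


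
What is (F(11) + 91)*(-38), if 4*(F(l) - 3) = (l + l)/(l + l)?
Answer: -7163/2 ≈ -3581.5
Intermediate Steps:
F(l) = 13/4 (F(l) = 3 + ((l + l)/(l + l))/4 = 3 + ((2*l)/((2*l)))/4 = 3 + ((2*l)*(1/(2*l)))/4 = 3 + (1/4)*1 = 3 + 1/4 = 13/4)
(F(11) + 91)*(-38) = (13/4 + 91)*(-38) = (377/4)*(-38) = -7163/2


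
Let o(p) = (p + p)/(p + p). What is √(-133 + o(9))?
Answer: 2*I*√33 ≈ 11.489*I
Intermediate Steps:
o(p) = 1 (o(p) = (2*p)/((2*p)) = (2*p)*(1/(2*p)) = 1)
√(-133 + o(9)) = √(-133 + 1) = √(-132) = 2*I*√33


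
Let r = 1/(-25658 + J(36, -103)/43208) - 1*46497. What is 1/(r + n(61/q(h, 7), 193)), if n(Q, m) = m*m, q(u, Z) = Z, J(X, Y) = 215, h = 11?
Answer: -1108630649/10252616285160 ≈ -0.00010813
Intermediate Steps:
r = -51547999329761/1108630649 (r = 1/(-25658 + 215/43208) - 1*46497 = 1/(-25658 + 215*(1/43208)) - 46497 = 1/(-25658 + 215/43208) - 46497 = 1/(-1108630649/43208) - 46497 = -43208/1108630649 - 46497 = -51547999329761/1108630649 ≈ -46497.)
n(Q, m) = m**2
1/(r + n(61/q(h, 7), 193)) = 1/(-51547999329761/1108630649 + 193**2) = 1/(-51547999329761/1108630649 + 37249) = 1/(-10252616285160/1108630649) = -1108630649/10252616285160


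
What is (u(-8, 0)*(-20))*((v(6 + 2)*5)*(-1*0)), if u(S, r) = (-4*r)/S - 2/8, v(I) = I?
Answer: 0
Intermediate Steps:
u(S, r) = -¼ - 4*r/S (u(S, r) = -4*r/S - 2*⅛ = -4*r/S - ¼ = -¼ - 4*r/S)
(u(-8, 0)*(-20))*((v(6 + 2)*5)*(-1*0)) = (((¼)*(-1*(-8) - 16*0)/(-8))*(-20))*(((6 + 2)*5)*(-1*0)) = (((¼)*(-⅛)*(8 + 0))*(-20))*((8*5)*0) = (((¼)*(-⅛)*8)*(-20))*(40*0) = -¼*(-20)*0 = 5*0 = 0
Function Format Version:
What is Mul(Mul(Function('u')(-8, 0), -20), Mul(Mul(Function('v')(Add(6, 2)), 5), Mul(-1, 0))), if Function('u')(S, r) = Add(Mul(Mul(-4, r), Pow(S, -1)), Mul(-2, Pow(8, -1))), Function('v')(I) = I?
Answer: 0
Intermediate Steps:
Function('u')(S, r) = Add(Rational(-1, 4), Mul(-4, r, Pow(S, -1))) (Function('u')(S, r) = Add(Mul(-4, r, Pow(S, -1)), Mul(-2, Rational(1, 8))) = Add(Mul(-4, r, Pow(S, -1)), Rational(-1, 4)) = Add(Rational(-1, 4), Mul(-4, r, Pow(S, -1))))
Mul(Mul(Function('u')(-8, 0), -20), Mul(Mul(Function('v')(Add(6, 2)), 5), Mul(-1, 0))) = Mul(Mul(Mul(Rational(1, 4), Pow(-8, -1), Add(Mul(-1, -8), Mul(-16, 0))), -20), Mul(Mul(Add(6, 2), 5), Mul(-1, 0))) = Mul(Mul(Mul(Rational(1, 4), Rational(-1, 8), Add(8, 0)), -20), Mul(Mul(8, 5), 0)) = Mul(Mul(Mul(Rational(1, 4), Rational(-1, 8), 8), -20), Mul(40, 0)) = Mul(Mul(Rational(-1, 4), -20), 0) = Mul(5, 0) = 0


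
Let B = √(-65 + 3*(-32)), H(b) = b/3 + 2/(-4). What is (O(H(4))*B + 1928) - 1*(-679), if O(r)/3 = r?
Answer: 2607 + 5*I*√161/2 ≈ 2607.0 + 31.721*I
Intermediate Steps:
H(b) = -½ + b/3 (H(b) = b*(⅓) + 2*(-¼) = b/3 - ½ = -½ + b/3)
O(r) = 3*r
B = I*√161 (B = √(-65 - 96) = √(-161) = I*√161 ≈ 12.689*I)
(O(H(4))*B + 1928) - 1*(-679) = ((3*(-½ + (⅓)*4))*(I*√161) + 1928) - 1*(-679) = ((3*(-½ + 4/3))*(I*√161) + 1928) + 679 = ((3*(⅚))*(I*√161) + 1928) + 679 = (5*(I*√161)/2 + 1928) + 679 = (5*I*√161/2 + 1928) + 679 = (1928 + 5*I*√161/2) + 679 = 2607 + 5*I*√161/2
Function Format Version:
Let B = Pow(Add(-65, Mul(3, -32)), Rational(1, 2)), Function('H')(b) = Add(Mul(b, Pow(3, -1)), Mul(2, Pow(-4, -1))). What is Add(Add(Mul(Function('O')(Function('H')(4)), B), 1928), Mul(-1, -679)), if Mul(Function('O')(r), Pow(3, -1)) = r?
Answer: Add(2607, Mul(Rational(5, 2), I, Pow(161, Rational(1, 2)))) ≈ Add(2607.0, Mul(31.721, I))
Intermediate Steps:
Function('H')(b) = Add(Rational(-1, 2), Mul(Rational(1, 3), b)) (Function('H')(b) = Add(Mul(b, Rational(1, 3)), Mul(2, Rational(-1, 4))) = Add(Mul(Rational(1, 3), b), Rational(-1, 2)) = Add(Rational(-1, 2), Mul(Rational(1, 3), b)))
Function('O')(r) = Mul(3, r)
B = Mul(I, Pow(161, Rational(1, 2))) (B = Pow(Add(-65, -96), Rational(1, 2)) = Pow(-161, Rational(1, 2)) = Mul(I, Pow(161, Rational(1, 2))) ≈ Mul(12.689, I))
Add(Add(Mul(Function('O')(Function('H')(4)), B), 1928), Mul(-1, -679)) = Add(Add(Mul(Mul(3, Add(Rational(-1, 2), Mul(Rational(1, 3), 4))), Mul(I, Pow(161, Rational(1, 2)))), 1928), Mul(-1, -679)) = Add(Add(Mul(Mul(3, Add(Rational(-1, 2), Rational(4, 3))), Mul(I, Pow(161, Rational(1, 2)))), 1928), 679) = Add(Add(Mul(Mul(3, Rational(5, 6)), Mul(I, Pow(161, Rational(1, 2)))), 1928), 679) = Add(Add(Mul(Rational(5, 2), Mul(I, Pow(161, Rational(1, 2)))), 1928), 679) = Add(Add(Mul(Rational(5, 2), I, Pow(161, Rational(1, 2))), 1928), 679) = Add(Add(1928, Mul(Rational(5, 2), I, Pow(161, Rational(1, 2)))), 679) = Add(2607, Mul(Rational(5, 2), I, Pow(161, Rational(1, 2))))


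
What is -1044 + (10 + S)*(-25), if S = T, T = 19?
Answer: -1769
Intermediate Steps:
S = 19
-1044 + (10 + S)*(-25) = -1044 + (10 + 19)*(-25) = -1044 + 29*(-25) = -1044 - 725 = -1769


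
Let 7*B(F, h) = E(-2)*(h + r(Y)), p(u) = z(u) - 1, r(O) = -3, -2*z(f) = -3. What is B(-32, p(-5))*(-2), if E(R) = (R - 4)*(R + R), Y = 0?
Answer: 120/7 ≈ 17.143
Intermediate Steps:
z(f) = 3/2 (z(f) = -1/2*(-3) = 3/2)
E(R) = 2*R*(-4 + R) (E(R) = (-4 + R)*(2*R) = 2*R*(-4 + R))
p(u) = 1/2 (p(u) = 3/2 - 1 = 1/2)
B(F, h) = -72/7 + 24*h/7 (B(F, h) = ((2*(-2)*(-4 - 2))*(h - 3))/7 = ((2*(-2)*(-6))*(-3 + h))/7 = (24*(-3 + h))/7 = (-72 + 24*h)/7 = -72/7 + 24*h/7)
B(-32, p(-5))*(-2) = (-72/7 + (24/7)*(1/2))*(-2) = (-72/7 + 12/7)*(-2) = -60/7*(-2) = 120/7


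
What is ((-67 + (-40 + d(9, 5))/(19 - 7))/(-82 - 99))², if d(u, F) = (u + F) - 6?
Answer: 43681/294849 ≈ 0.14815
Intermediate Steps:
d(u, F) = -6 + F + u (d(u, F) = (F + u) - 6 = -6 + F + u)
((-67 + (-40 + d(9, 5))/(19 - 7))/(-82 - 99))² = ((-67 + (-40 + (-6 + 5 + 9))/(19 - 7))/(-82 - 99))² = ((-67 + (-40 + 8)/12)/(-181))² = ((-67 - 32*1/12)*(-1/181))² = ((-67 - 8/3)*(-1/181))² = (-209/3*(-1/181))² = (209/543)² = 43681/294849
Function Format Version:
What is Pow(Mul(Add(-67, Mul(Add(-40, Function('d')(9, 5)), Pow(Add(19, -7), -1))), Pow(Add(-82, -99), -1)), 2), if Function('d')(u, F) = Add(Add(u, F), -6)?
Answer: Rational(43681, 294849) ≈ 0.14815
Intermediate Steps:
Function('d')(u, F) = Add(-6, F, u) (Function('d')(u, F) = Add(Add(F, u), -6) = Add(-6, F, u))
Pow(Mul(Add(-67, Mul(Add(-40, Function('d')(9, 5)), Pow(Add(19, -7), -1))), Pow(Add(-82, -99), -1)), 2) = Pow(Mul(Add(-67, Mul(Add(-40, Add(-6, 5, 9)), Pow(Add(19, -7), -1))), Pow(Add(-82, -99), -1)), 2) = Pow(Mul(Add(-67, Mul(Add(-40, 8), Pow(12, -1))), Pow(-181, -1)), 2) = Pow(Mul(Add(-67, Mul(-32, Rational(1, 12))), Rational(-1, 181)), 2) = Pow(Mul(Add(-67, Rational(-8, 3)), Rational(-1, 181)), 2) = Pow(Mul(Rational(-209, 3), Rational(-1, 181)), 2) = Pow(Rational(209, 543), 2) = Rational(43681, 294849)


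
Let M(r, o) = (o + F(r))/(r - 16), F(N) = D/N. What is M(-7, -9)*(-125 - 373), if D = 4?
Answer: -33366/161 ≈ -207.24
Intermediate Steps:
F(N) = 4/N
M(r, o) = (o + 4/r)/(-16 + r) (M(r, o) = (o + 4/r)/(r - 16) = (o + 4/r)/(-16 + r))
M(-7, -9)*(-125 - 373) = ((4 - 9*(-7))/((-7)*(-16 - 7)))*(-125 - 373) = -⅐*(4 + 63)/(-23)*(-498) = -⅐*(-1/23)*67*(-498) = (67/161)*(-498) = -33366/161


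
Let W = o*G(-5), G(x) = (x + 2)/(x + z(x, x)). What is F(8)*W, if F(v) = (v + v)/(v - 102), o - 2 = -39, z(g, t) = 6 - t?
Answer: -148/47 ≈ -3.1489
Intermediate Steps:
G(x) = 1/3 + x/6 (G(x) = (x + 2)/(x + (6 - x)) = (2 + x)/6 = (2 + x)*(1/6) = 1/3 + x/6)
o = -37 (o = 2 - 39 = -37)
F(v) = 2*v/(-102 + v) (F(v) = (2*v)/(-102 + v) = 2*v/(-102 + v))
W = 37/2 (W = -37*(1/3 + (1/6)*(-5)) = -37*(1/3 - 5/6) = -37*(-1/2) = 37/2 ≈ 18.500)
F(8)*W = (2*8/(-102 + 8))*(37/2) = (2*8/(-94))*(37/2) = (2*8*(-1/94))*(37/2) = -8/47*37/2 = -148/47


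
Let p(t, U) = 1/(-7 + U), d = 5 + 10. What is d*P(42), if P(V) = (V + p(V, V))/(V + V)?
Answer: 1471/196 ≈ 7.5051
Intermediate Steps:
d = 15
P(V) = (V + 1/(-7 + V))/(2*V) (P(V) = (V + 1/(-7 + V))/(V + V) = (V + 1/(-7 + V))/((2*V)) = (V + 1/(-7 + V))*(1/(2*V)) = (V + 1/(-7 + V))/(2*V))
d*P(42) = 15*((1/2)*(1 + 42*(-7 + 42))/(42*(-7 + 42))) = 15*((1/2)*(1/42)*(1 + 42*35)/35) = 15*((1/2)*(1/42)*(1/35)*(1 + 1470)) = 15*((1/2)*(1/42)*(1/35)*1471) = 15*(1471/2940) = 1471/196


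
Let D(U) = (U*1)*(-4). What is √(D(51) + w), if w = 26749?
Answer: √26545 ≈ 162.93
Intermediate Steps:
D(U) = -4*U (D(U) = U*(-4) = -4*U)
√(D(51) + w) = √(-4*51 + 26749) = √(-204 + 26749) = √26545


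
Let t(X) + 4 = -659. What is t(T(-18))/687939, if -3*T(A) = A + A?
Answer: -13/13489 ≈ -0.00096375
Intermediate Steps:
T(A) = -2*A/3 (T(A) = -(A + A)/3 = -2*A/3)
t(X) = -663 (t(X) = -4 - 659 = -663)
t(T(-18))/687939 = -663/687939 = -663*1/687939 = -13/13489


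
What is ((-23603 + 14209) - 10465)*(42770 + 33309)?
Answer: -1510852861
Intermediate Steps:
((-23603 + 14209) - 10465)*(42770 + 33309) = (-9394 - 10465)*76079 = -19859*76079 = -1510852861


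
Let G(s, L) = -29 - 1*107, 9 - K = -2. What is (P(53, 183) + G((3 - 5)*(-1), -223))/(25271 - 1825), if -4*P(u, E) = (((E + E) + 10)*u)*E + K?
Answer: -3647379/93784 ≈ -38.891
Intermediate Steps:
K = 11 (K = 9 - 1*(-2) = 9 + 2 = 11)
P(u, E) = -11/4 - E*u*(10 + 2*E)/4 (P(u, E) = -((((E + E) + 10)*u)*E + 11)/4 = -(((2*E + 10)*u)*E + 11)/4 = -(((10 + 2*E)*u)*E + 11)/4 = -((u*(10 + 2*E))*E + 11)/4 = -(E*u*(10 + 2*E) + 11)/4 = -(11 + E*u*(10 + 2*E))/4 = -11/4 - E*u*(10 + 2*E)/4)
G(s, L) = -136 (G(s, L) = -29 - 107 = -136)
(P(53, 183) + G((3 - 5)*(-1), -223))/(25271 - 1825) = ((-11/4 - 5/2*183*53 - 1/2*53*183**2) - 136)/(25271 - 1825) = ((-11/4 - 48495/2 - 1/2*53*33489) - 136)/23446 = ((-11/4 - 48495/2 - 1774917/2) - 136)*(1/23446) = (-3646835/4 - 136)*(1/23446) = -3647379/4*1/23446 = -3647379/93784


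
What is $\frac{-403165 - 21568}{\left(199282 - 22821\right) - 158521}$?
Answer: $- \frac{424733}{17940} \approx -23.675$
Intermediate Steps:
$\frac{-403165 - 21568}{\left(199282 - 22821\right) - 158521} = - \frac{424733}{176461 - 158521} = - \frac{424733}{17940}$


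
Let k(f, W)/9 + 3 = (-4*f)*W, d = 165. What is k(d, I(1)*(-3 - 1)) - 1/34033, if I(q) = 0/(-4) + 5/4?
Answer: 1009861208/34033 ≈ 29673.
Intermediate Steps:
I(q) = 5/4 (I(q) = 0*(-1/4) + 5*(1/4) = 0 + 5/4 = 5/4)
k(f, W) = -27 - 36*W*f (k(f, W) = -27 + 9*((-4*f)*W) = -27 + 9*(-4*W*f) = -27 - 36*W*f)
k(d, I(1)*(-3 - 1)) - 1/34033 = (-27 - 36*5*(-3 - 1)/4*165) - 1/34033 = (-27 - 36*(5/4)*(-4)*165) - 1*1/34033 = (-27 - 36*(-5)*165) - 1/34033 = (-27 + 29700) - 1/34033 = 29673 - 1/34033 = 1009861208/34033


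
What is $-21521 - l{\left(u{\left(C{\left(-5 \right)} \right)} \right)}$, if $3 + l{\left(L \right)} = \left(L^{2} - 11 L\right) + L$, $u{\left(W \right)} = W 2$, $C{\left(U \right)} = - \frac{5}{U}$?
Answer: $-21502$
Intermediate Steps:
$u{\left(W \right)} = 2 W$
$l{\left(L \right)} = -3 + L^{2} - 10 L$ ($l{\left(L \right)} = -3 + \left(\left(L^{2} - 11 L\right) + L\right) = -3 + \left(L^{2} - 10 L\right) = -3 + L^{2} - 10 L$)
$-21521 - l{\left(u{\left(C{\left(-5 \right)} \right)} \right)} = -21521 - \left(-3 + \left(2 \left(- \frac{5}{-5}\right)\right)^{2} - 10 \cdot 2 \left(- \frac{5}{-5}\right)\right) = -21521 - \left(-3 + \left(2 \left(\left(-5\right) \left(- \frac{1}{5}\right)\right)\right)^{2} - 10 \cdot 2 \left(\left(-5\right) \left(- \frac{1}{5}\right)\right)\right) = -21521 - \left(-3 + \left(2 \cdot 1\right)^{2} - 10 \cdot 2 \cdot 1\right) = -21521 - \left(-3 + 2^{2} - 20\right) = -21521 - \left(-3 + 4 - 20\right) = -21521 - -19 = -21521 + 19 = -21502$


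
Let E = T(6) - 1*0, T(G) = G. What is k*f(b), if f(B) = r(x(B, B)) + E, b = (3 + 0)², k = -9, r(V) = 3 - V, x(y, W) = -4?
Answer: -117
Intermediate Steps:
E = 6 (E = 6 - 1*0 = 6 + 0 = 6)
b = 9 (b = 3² = 9)
f(B) = 13 (f(B) = (3 - 1*(-4)) + 6 = (3 + 4) + 6 = 7 + 6 = 13)
k*f(b) = -9*13 = -117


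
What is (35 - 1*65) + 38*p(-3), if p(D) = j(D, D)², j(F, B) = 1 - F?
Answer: 578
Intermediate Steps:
p(D) = (1 - D)²
(35 - 1*65) + 38*p(-3) = (35 - 1*65) + 38*(-1 - 3)² = (35 - 65) + 38*(-4)² = -30 + 38*16 = -30 + 608 = 578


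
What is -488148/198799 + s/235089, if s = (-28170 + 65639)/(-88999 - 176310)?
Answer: -342094352932111/139318400628891 ≈ -2.4555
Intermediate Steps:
s = -421/2981 (s = 37469/(-265309) = 37469*(-1/265309) = -421/2981 ≈ -0.14123)
-488148/198799 + s/235089 = -488148/198799 - 421/2981/235089 = -488148*1/198799 - 421/2981*1/235089 = -488148/198799 - 421/700800309 = -342094352932111/139318400628891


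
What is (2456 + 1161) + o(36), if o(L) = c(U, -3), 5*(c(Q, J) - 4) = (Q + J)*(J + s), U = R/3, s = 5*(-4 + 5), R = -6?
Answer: 3619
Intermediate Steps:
s = 5 (s = 5*1 = 5)
U = -2 (U = -6/3 = -6*⅓ = -2)
c(Q, J) = 4 + (5 + J)*(J + Q)/5 (c(Q, J) = 4 + ((Q + J)*(J + 5))/5 = 4 + ((J + Q)*(5 + J))/5 = 4 + ((5 + J)*(J + Q))/5 = 4 + (5 + J)*(J + Q)/5)
o(L) = 2 (o(L) = 4 - 3 - 2 + (⅕)*(-3)² + (⅕)*(-3)*(-2) = 4 - 3 - 2 + (⅕)*9 + 6/5 = 4 - 3 - 2 + 9/5 + 6/5 = 2)
(2456 + 1161) + o(36) = (2456 + 1161) + 2 = 3617 + 2 = 3619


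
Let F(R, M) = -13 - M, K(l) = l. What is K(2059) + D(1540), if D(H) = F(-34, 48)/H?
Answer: 3170799/1540 ≈ 2059.0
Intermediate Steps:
D(H) = -61/H (D(H) = (-13 - 1*48)/H = (-13 - 48)/H = -61/H)
K(2059) + D(1540) = 2059 - 61/1540 = 3170799/1540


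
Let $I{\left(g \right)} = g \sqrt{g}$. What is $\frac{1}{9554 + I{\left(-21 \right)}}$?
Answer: $\frac{9554}{91288177} + \frac{21 i \sqrt{21}}{91288177} \approx 0.00010466 + 1.0542 \cdot 10^{-6} i$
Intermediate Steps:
$I{\left(g \right)} = g^{\frac{3}{2}}$
$\frac{1}{9554 + I{\left(-21 \right)}} = \frac{1}{9554 + \left(-21\right)^{\frac{3}{2}}} = \frac{1}{9554 - 21 i \sqrt{21}}$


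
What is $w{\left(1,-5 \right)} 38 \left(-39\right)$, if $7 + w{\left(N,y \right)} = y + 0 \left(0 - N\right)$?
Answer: $17784$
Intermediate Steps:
$w{\left(N,y \right)} = -7 + y$ ($w{\left(N,y \right)} = -7 + \left(y + 0 \left(0 - N\right)\right) = -7 + \left(y + 0 \left(- N\right)\right) = -7 + \left(y + 0\right) = -7 + y$)
$w{\left(1,-5 \right)} 38 \left(-39\right) = \left(-7 - 5\right) 38 \left(-39\right) = \left(-12\right) 38 \left(-39\right) = \left(-456\right) \left(-39\right) = 17784$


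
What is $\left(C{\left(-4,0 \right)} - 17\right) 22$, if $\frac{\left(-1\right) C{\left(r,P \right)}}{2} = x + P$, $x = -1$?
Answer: $-330$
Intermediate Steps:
$C{\left(r,P \right)} = 2 - 2 P$ ($C{\left(r,P \right)} = - 2 \left(-1 + P\right) = 2 - 2 P$)
$\left(C{\left(-4,0 \right)} - 17\right) 22 = \left(\left(2 - 0\right) - 17\right) 22 = \left(\left(2 + 0\right) - 17\right) 22 = \left(2 - 17\right) 22 = \left(-15\right) 22 = -330$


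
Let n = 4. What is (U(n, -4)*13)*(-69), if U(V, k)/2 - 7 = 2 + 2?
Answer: -19734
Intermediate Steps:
U(V, k) = 22 (U(V, k) = 14 + 2*(2 + 2) = 14 + 2*4 = 14 + 8 = 22)
(U(n, -4)*13)*(-69) = (22*13)*(-69) = 286*(-69) = -19734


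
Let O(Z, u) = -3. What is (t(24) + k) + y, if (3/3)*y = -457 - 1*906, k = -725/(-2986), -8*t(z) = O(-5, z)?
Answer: -16272293/11944 ≈ -1362.4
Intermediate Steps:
t(z) = 3/8 (t(z) = -1/8*(-3) = 3/8)
k = 725/2986 (k = -725*(-1/2986) = 725/2986 ≈ 0.24280)
y = -1363 (y = -457 - 1*906 = -457 - 906 = -1363)
(t(24) + k) + y = (3/8 + 725/2986) - 1363 = 7379/11944 - 1363 = -16272293/11944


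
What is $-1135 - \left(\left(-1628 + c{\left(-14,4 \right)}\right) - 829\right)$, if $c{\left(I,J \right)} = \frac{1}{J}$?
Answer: $\frac{5287}{4} \approx 1321.8$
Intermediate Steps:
$-1135 - \left(\left(-1628 + c{\left(-14,4 \right)}\right) - 829\right) = -1135 - \left(\left(-1628 + \frac{1}{4}\right) - 829\right) = -1135 - \left(- \frac{6511}{4} - 829\right) = -1135 - - \frac{9827}{4} = -1135 + \frac{9827}{4} = \frac{5287}{4}$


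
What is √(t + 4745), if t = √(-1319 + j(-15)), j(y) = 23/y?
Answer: √(1067625 + 60*I*√18570)/15 ≈ 68.885 + 0.26377*I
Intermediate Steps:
t = 4*I*√18570/15 (t = √(-1319 + 23/(-15)) = √(-1319 + 23*(-1/15)) = √(-1319 - 23/15) = √(-19808/15) = 4*I*√18570/15 ≈ 36.339*I)
√(t + 4745) = √(4*I*√18570/15 + 4745) = √(4745 + 4*I*√18570/15)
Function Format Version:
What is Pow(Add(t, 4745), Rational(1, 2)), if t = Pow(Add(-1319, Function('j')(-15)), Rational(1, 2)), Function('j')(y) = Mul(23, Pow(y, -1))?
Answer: Mul(Rational(1, 15), Pow(Add(1067625, Mul(60, I, Pow(18570, Rational(1, 2)))), Rational(1, 2))) ≈ Add(68.885, Mul(0.26377, I))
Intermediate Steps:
t = Mul(Rational(4, 15), I, Pow(18570, Rational(1, 2))) (t = Pow(Add(-1319, Mul(23, Pow(-15, -1))), Rational(1, 2)) = Pow(Add(-1319, Mul(23, Rational(-1, 15))), Rational(1, 2)) = Pow(Add(-1319, Rational(-23, 15)), Rational(1, 2)) = Pow(Rational(-19808, 15), Rational(1, 2)) = Mul(Rational(4, 15), I, Pow(18570, Rational(1, 2))) ≈ Mul(36.339, I))
Pow(Add(t, 4745), Rational(1, 2)) = Pow(Add(Mul(Rational(4, 15), I, Pow(18570, Rational(1, 2))), 4745), Rational(1, 2)) = Pow(Add(4745, Mul(Rational(4, 15), I, Pow(18570, Rational(1, 2)))), Rational(1, 2))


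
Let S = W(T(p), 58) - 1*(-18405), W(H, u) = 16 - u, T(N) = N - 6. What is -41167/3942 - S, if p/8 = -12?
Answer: -72428113/3942 ≈ -18373.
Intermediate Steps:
p = -96 (p = 8*(-12) = -96)
T(N) = -6 + N
S = 18363 (S = (16 - 1*58) - 1*(-18405) = (16 - 58) + 18405 = -42 + 18405 = 18363)
-41167/3942 - S = -41167/3942 - 1*18363 = -41167*1/3942 - 18363 = -41167/3942 - 18363 = -72428113/3942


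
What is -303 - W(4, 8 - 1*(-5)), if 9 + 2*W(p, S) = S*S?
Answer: -383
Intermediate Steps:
W(p, S) = -9/2 + S²/2 (W(p, S) = -9/2 + (S*S)/2 = -9/2 + S²/2)
-303 - W(4, 8 - 1*(-5)) = -303 - (-9/2 + (8 - 1*(-5))²/2) = -303 - (-9/2 + (8 + 5)²/2) = -303 - (-9/2 + (½)*13²) = -303 - (-9/2 + (½)*169) = -303 - (-9/2 + 169/2) = -303 - 1*80 = -303 - 80 = -383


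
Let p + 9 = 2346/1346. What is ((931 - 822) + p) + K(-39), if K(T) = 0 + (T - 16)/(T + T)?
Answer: 5377909/52494 ≈ 102.45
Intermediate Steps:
p = -4884/673 (p = -9 + 2346/1346 = -9 + 2346*(1/1346) = -9 + 1173/673 = -4884/673 ≈ -7.2571)
K(T) = (-16 + T)/(2*T) (K(T) = 0 + (-16 + T)/((2*T)) = 0 + (-16 + T)*(1/(2*T)) = 0 + (-16 + T)/(2*T) = (-16 + T)/(2*T))
((931 - 822) + p) + K(-39) = ((931 - 822) - 4884/673) + (1/2)*(-16 - 39)/(-39) = (109 - 4884/673) + (1/2)*(-1/39)*(-55) = 68473/673 + 55/78 = 5377909/52494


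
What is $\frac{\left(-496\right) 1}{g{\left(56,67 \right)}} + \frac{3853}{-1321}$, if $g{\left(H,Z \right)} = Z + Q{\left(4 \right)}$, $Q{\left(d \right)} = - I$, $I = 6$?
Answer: $- \frac{890249}{80581} \approx -11.048$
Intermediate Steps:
$Q{\left(d \right)} = -6$ ($Q{\left(d \right)} = \left(-1\right) 6 = -6$)
$g{\left(H,Z \right)} = -6 + Z$ ($g{\left(H,Z \right)} = Z - 6 = -6 + Z$)
$\frac{\left(-496\right) 1}{g{\left(56,67 \right)}} + \frac{3853}{-1321} = \frac{\left(-496\right) 1}{-6 + 67} + \frac{3853}{-1321} = - \frac{496}{61} + 3853 \left(- \frac{1}{1321}\right) = \left(-496\right) \frac{1}{61} - \frac{3853}{1321} = - \frac{496}{61} - \frac{3853}{1321} = - \frac{890249}{80581}$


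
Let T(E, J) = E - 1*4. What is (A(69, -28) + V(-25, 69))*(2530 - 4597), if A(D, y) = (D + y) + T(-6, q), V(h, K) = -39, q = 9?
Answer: 16536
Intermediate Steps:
T(E, J) = -4 + E (T(E, J) = E - 4 = -4 + E)
A(D, y) = -10 + D + y (A(D, y) = (D + y) + (-4 - 6) = (D + y) - 10 = -10 + D + y)
(A(69, -28) + V(-25, 69))*(2530 - 4597) = ((-10 + 69 - 28) - 39)*(2530 - 4597) = (31 - 39)*(-2067) = -8*(-2067) = 16536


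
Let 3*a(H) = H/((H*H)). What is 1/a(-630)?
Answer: -1890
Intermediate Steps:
a(H) = 1/(3*H) (a(H) = (H/((H*H)))/3 = (H/(H**2))/3 = (H/H**2)/3 = 1/(3*H))
1/a(-630) = 1/((1/3)/(-630)) = 1/((1/3)*(-1/630)) = 1/(-1/1890) = -1890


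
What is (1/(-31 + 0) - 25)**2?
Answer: 602176/961 ≈ 626.61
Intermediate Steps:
(1/(-31 + 0) - 25)**2 = (1/(-31) - 25)**2 = (-1/31 - 25)**2 = (-776/31)**2 = 602176/961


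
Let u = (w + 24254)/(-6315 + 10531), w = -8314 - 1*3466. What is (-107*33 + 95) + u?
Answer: -7236851/2108 ≈ -3433.0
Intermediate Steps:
w = -11780 (w = -8314 - 3466 = -11780)
u = 6237/2108 (u = (-11780 + 24254)/(-6315 + 10531) = 12474/4216 = 12474*(1/4216) = 6237/2108 ≈ 2.9587)
(-107*33 + 95) + u = (-107*33 + 95) + 6237/2108 = (-3531 + 95) + 6237/2108 = -3436 + 6237/2108 = -7236851/2108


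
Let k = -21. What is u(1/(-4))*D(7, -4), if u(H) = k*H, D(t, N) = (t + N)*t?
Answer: 441/4 ≈ 110.25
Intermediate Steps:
D(t, N) = t*(N + t) (D(t, N) = (N + t)*t = t*(N + t))
u(H) = -21*H
u(1/(-4))*D(7, -4) = (-21/(-4))*(7*(-4 + 7)) = (-21*(-¼))*(7*3) = (21/4)*21 = 441/4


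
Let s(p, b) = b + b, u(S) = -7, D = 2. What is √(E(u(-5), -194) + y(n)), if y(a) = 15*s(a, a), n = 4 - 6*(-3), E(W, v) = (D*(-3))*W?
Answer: 3*√78 ≈ 26.495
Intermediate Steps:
E(W, v) = -6*W (E(W, v) = (2*(-3))*W = -6*W)
n = 22 (n = 4 + 18 = 22)
s(p, b) = 2*b
y(a) = 30*a (y(a) = 15*(2*a) = 30*a)
√(E(u(-5), -194) + y(n)) = √(-6*(-7) + 30*22) = √(42 + 660) = √702 = 3*√78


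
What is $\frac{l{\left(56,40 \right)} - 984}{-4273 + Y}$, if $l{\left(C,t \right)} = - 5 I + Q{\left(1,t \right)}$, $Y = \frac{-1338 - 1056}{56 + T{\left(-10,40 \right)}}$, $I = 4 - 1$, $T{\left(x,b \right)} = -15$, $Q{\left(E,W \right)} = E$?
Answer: $\frac{40918}{177587} \approx 0.23041$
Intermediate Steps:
$I = 3$
$Y = - \frac{2394}{41}$ ($Y = \frac{-1338 - 1056}{56 - 15} = - \frac{2394}{41} \approx -58.39$)
$l{\left(C,t \right)} = -14$ ($l{\left(C,t \right)} = \left(-5\right) 3 + 1 = -15 + 1 = -14$)
$\frac{l{\left(56,40 \right)} - 984}{-4273 + Y} = \frac{-14 - 984}{-4273 - \frac{2394}{41}} = - \frac{998}{- \frac{177587}{41}} = \left(-998\right) \left(- \frac{41}{177587}\right) = \frac{40918}{177587}$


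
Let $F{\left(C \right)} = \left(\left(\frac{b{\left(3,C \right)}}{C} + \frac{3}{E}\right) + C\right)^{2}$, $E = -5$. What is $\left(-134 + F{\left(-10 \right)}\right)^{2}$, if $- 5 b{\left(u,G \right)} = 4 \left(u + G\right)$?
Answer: $\frac{34916281}{390625} \approx 89.386$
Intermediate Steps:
$b{\left(u,G \right)} = - \frac{4 G}{5} - \frac{4 u}{5}$ ($b{\left(u,G \right)} = - \frac{4 \left(u + G\right)}{5} = - \frac{4 \left(G + u\right)}{5} = - \frac{4 G + 4 u}{5} = - \frac{4 G}{5} - \frac{4 u}{5}$)
$F{\left(C \right)} = \left(- \frac{3}{5} + C + \frac{- \frac{12}{5} - \frac{4 C}{5}}{C}\right)^{2}$ ($F{\left(C \right)} = \left(\left(\frac{- \frac{4 C}{5} - \frac{12}{5}}{C} + \frac{3}{-5}\right) + C\right)^{2} = \left(\left(\frac{- \frac{4 C}{5} - \frac{12}{5}}{C} + 3 \left(- \frac{1}{5}\right)\right) + C\right)^{2} = \left(\left(\frac{- \frac{12}{5} - \frac{4 C}{5}}{C} - \frac{3}{5}\right) + C\right)^{2} = \left(\left(- \frac{3}{5} + \frac{- \frac{12}{5} - \frac{4 C}{5}}{C}\right) + C\right)^{2} = \left(- \frac{3}{5} + C + \frac{- \frac{12}{5} - \frac{4 C}{5}}{C}\right)^{2}$)
$\left(-134 + F{\left(-10 \right)}\right)^{2} = \left(-134 + \frac{\left(12 - 5 \left(-10\right)^{2} + 7 \left(-10\right)\right)^{2}}{25 \cdot 100}\right)^{2} = \left(-134 + \frac{1}{25} \cdot \frac{1}{100} \left(12 - 500 - 70\right)^{2}\right)^{2} = \left(-134 + \frac{1}{25} \cdot \frac{1}{100} \left(-558\right)^{2}\right)^{2} = \left(-134 + \frac{1}{25} \cdot \frac{1}{100} \cdot 311364\right)^{2} = \left(-134 + \frac{77841}{625}\right)^{2} = \left(- \frac{5909}{625}\right)^{2} = \frac{34916281}{390625}$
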